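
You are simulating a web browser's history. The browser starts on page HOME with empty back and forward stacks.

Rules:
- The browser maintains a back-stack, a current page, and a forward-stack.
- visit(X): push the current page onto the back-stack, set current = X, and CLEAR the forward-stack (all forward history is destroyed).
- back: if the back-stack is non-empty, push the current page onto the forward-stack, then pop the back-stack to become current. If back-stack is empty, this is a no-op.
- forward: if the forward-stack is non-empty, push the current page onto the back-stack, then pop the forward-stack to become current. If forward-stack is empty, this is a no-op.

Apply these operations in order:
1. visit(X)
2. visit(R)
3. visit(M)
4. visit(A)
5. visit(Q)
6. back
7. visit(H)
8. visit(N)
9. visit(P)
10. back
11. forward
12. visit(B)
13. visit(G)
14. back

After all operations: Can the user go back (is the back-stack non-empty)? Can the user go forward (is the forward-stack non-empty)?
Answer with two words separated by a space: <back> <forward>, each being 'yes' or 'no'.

After 1 (visit(X)): cur=X back=1 fwd=0
After 2 (visit(R)): cur=R back=2 fwd=0
After 3 (visit(M)): cur=M back=3 fwd=0
After 4 (visit(A)): cur=A back=4 fwd=0
After 5 (visit(Q)): cur=Q back=5 fwd=0
After 6 (back): cur=A back=4 fwd=1
After 7 (visit(H)): cur=H back=5 fwd=0
After 8 (visit(N)): cur=N back=6 fwd=0
After 9 (visit(P)): cur=P back=7 fwd=0
After 10 (back): cur=N back=6 fwd=1
After 11 (forward): cur=P back=7 fwd=0
After 12 (visit(B)): cur=B back=8 fwd=0
After 13 (visit(G)): cur=G back=9 fwd=0
After 14 (back): cur=B back=8 fwd=1

Answer: yes yes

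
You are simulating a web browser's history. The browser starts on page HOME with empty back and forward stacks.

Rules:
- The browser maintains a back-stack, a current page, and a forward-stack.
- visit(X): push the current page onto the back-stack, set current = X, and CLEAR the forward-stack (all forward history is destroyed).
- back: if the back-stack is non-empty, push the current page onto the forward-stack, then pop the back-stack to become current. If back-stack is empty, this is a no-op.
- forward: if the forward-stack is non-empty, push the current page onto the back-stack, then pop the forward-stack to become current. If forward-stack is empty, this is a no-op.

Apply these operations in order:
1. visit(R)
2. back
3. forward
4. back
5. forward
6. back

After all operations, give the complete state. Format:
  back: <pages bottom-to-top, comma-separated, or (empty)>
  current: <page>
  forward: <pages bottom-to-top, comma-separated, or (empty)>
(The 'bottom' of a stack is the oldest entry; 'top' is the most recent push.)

Answer: back: (empty)
current: HOME
forward: R

Derivation:
After 1 (visit(R)): cur=R back=1 fwd=0
After 2 (back): cur=HOME back=0 fwd=1
After 3 (forward): cur=R back=1 fwd=0
After 4 (back): cur=HOME back=0 fwd=1
After 5 (forward): cur=R back=1 fwd=0
After 6 (back): cur=HOME back=0 fwd=1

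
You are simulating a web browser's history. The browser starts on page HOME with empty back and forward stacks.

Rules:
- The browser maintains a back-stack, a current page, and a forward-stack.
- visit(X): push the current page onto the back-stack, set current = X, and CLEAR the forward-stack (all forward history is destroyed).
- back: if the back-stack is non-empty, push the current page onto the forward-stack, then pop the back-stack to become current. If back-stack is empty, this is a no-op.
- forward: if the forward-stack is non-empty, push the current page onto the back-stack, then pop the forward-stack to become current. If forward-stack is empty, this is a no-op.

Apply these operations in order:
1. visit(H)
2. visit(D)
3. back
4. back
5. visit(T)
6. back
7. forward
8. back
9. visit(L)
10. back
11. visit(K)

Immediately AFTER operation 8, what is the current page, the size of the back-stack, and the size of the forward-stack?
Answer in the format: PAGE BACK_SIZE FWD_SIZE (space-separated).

After 1 (visit(H)): cur=H back=1 fwd=0
After 2 (visit(D)): cur=D back=2 fwd=0
After 3 (back): cur=H back=1 fwd=1
After 4 (back): cur=HOME back=0 fwd=2
After 5 (visit(T)): cur=T back=1 fwd=0
After 6 (back): cur=HOME back=0 fwd=1
After 7 (forward): cur=T back=1 fwd=0
After 8 (back): cur=HOME back=0 fwd=1

HOME 0 1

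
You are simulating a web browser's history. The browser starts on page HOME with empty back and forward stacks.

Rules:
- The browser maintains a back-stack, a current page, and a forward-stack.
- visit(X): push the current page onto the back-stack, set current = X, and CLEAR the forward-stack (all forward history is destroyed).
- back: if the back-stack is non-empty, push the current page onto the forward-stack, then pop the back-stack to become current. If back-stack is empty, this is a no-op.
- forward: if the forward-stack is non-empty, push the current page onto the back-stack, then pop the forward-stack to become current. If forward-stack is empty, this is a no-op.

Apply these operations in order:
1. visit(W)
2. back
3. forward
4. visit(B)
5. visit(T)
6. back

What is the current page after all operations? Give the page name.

After 1 (visit(W)): cur=W back=1 fwd=0
After 2 (back): cur=HOME back=0 fwd=1
After 3 (forward): cur=W back=1 fwd=0
After 4 (visit(B)): cur=B back=2 fwd=0
After 5 (visit(T)): cur=T back=3 fwd=0
After 6 (back): cur=B back=2 fwd=1

Answer: B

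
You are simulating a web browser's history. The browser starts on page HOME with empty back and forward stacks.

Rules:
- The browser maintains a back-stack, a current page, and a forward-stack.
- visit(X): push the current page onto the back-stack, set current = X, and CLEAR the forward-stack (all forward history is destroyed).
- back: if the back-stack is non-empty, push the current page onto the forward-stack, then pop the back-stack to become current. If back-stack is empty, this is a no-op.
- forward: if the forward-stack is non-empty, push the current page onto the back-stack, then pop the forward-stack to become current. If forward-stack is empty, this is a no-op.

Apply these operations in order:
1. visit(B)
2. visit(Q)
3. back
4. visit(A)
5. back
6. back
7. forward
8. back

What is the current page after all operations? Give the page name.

After 1 (visit(B)): cur=B back=1 fwd=0
After 2 (visit(Q)): cur=Q back=2 fwd=0
After 3 (back): cur=B back=1 fwd=1
After 4 (visit(A)): cur=A back=2 fwd=0
After 5 (back): cur=B back=1 fwd=1
After 6 (back): cur=HOME back=0 fwd=2
After 7 (forward): cur=B back=1 fwd=1
After 8 (back): cur=HOME back=0 fwd=2

Answer: HOME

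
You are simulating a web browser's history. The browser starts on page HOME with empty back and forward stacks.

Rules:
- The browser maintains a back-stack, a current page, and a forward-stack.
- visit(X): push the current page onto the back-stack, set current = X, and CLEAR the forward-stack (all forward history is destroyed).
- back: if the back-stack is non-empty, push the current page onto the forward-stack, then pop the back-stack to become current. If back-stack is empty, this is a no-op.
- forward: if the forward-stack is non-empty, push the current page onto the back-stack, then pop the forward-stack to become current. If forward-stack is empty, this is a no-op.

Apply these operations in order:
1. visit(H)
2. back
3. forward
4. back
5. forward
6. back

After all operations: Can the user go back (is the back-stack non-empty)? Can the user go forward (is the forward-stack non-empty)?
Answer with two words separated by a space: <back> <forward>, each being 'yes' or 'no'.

After 1 (visit(H)): cur=H back=1 fwd=0
After 2 (back): cur=HOME back=0 fwd=1
After 3 (forward): cur=H back=1 fwd=0
After 4 (back): cur=HOME back=0 fwd=1
After 5 (forward): cur=H back=1 fwd=0
After 6 (back): cur=HOME back=0 fwd=1

Answer: no yes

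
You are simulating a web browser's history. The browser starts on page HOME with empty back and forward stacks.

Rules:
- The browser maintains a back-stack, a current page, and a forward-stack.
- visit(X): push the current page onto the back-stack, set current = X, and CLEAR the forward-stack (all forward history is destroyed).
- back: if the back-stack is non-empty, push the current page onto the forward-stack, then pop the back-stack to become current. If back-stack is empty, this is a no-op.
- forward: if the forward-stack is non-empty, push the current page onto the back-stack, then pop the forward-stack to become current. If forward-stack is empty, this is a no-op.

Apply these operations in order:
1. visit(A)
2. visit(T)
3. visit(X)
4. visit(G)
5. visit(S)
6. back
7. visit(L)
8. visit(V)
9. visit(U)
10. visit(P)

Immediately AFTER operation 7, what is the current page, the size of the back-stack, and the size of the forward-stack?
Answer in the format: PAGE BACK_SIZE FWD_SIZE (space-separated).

After 1 (visit(A)): cur=A back=1 fwd=0
After 2 (visit(T)): cur=T back=2 fwd=0
After 3 (visit(X)): cur=X back=3 fwd=0
After 4 (visit(G)): cur=G back=4 fwd=0
After 5 (visit(S)): cur=S back=5 fwd=0
After 6 (back): cur=G back=4 fwd=1
After 7 (visit(L)): cur=L back=5 fwd=0

L 5 0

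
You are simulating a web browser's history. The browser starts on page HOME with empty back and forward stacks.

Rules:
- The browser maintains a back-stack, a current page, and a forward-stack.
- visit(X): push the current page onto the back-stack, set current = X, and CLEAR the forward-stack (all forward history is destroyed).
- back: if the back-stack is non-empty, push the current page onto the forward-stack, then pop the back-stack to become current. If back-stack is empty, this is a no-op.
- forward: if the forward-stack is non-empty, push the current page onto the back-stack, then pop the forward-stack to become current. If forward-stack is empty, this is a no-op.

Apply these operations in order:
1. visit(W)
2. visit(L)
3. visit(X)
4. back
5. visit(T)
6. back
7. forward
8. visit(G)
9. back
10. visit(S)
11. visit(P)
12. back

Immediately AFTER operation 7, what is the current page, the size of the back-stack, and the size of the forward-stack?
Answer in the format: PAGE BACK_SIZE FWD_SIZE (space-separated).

After 1 (visit(W)): cur=W back=1 fwd=0
After 2 (visit(L)): cur=L back=2 fwd=0
After 3 (visit(X)): cur=X back=3 fwd=0
After 4 (back): cur=L back=2 fwd=1
After 5 (visit(T)): cur=T back=3 fwd=0
After 6 (back): cur=L back=2 fwd=1
After 7 (forward): cur=T back=3 fwd=0

T 3 0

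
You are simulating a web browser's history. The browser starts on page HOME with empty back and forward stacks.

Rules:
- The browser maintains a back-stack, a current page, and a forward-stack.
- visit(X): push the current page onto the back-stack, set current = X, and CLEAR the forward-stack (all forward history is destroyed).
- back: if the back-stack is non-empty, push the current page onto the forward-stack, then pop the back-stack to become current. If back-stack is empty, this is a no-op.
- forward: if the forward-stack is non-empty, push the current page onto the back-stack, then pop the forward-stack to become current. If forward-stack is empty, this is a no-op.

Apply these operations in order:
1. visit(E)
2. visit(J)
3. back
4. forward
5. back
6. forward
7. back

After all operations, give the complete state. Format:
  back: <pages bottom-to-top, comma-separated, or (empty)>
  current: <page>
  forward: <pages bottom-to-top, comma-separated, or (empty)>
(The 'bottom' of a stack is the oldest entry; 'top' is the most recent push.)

After 1 (visit(E)): cur=E back=1 fwd=0
After 2 (visit(J)): cur=J back=2 fwd=0
After 3 (back): cur=E back=1 fwd=1
After 4 (forward): cur=J back=2 fwd=0
After 5 (back): cur=E back=1 fwd=1
After 6 (forward): cur=J back=2 fwd=0
After 7 (back): cur=E back=1 fwd=1

Answer: back: HOME
current: E
forward: J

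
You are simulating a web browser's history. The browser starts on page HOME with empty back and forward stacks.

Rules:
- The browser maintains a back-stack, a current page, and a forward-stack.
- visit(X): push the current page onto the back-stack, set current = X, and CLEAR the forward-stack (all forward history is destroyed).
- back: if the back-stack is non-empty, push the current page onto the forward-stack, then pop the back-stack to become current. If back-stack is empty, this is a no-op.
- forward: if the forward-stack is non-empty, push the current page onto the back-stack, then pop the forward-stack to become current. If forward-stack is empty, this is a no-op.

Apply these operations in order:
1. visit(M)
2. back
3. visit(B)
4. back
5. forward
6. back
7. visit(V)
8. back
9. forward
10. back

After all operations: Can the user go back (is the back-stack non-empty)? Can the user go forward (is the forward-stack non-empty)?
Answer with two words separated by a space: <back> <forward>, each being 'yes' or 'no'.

After 1 (visit(M)): cur=M back=1 fwd=0
After 2 (back): cur=HOME back=0 fwd=1
After 3 (visit(B)): cur=B back=1 fwd=0
After 4 (back): cur=HOME back=0 fwd=1
After 5 (forward): cur=B back=1 fwd=0
After 6 (back): cur=HOME back=0 fwd=1
After 7 (visit(V)): cur=V back=1 fwd=0
After 8 (back): cur=HOME back=0 fwd=1
After 9 (forward): cur=V back=1 fwd=0
After 10 (back): cur=HOME back=0 fwd=1

Answer: no yes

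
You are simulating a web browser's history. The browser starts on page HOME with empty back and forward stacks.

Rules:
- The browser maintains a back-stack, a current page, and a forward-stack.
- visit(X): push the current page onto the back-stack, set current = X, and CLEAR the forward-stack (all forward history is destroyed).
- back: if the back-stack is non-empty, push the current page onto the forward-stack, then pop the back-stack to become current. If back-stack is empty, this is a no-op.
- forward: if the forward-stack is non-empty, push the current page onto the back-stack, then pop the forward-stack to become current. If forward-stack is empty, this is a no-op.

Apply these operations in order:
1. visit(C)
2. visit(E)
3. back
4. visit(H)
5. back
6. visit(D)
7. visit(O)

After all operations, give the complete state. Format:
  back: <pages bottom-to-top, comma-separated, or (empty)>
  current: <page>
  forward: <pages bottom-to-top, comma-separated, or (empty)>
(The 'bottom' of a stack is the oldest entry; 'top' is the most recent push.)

After 1 (visit(C)): cur=C back=1 fwd=0
After 2 (visit(E)): cur=E back=2 fwd=0
After 3 (back): cur=C back=1 fwd=1
After 4 (visit(H)): cur=H back=2 fwd=0
After 5 (back): cur=C back=1 fwd=1
After 6 (visit(D)): cur=D back=2 fwd=0
After 7 (visit(O)): cur=O back=3 fwd=0

Answer: back: HOME,C,D
current: O
forward: (empty)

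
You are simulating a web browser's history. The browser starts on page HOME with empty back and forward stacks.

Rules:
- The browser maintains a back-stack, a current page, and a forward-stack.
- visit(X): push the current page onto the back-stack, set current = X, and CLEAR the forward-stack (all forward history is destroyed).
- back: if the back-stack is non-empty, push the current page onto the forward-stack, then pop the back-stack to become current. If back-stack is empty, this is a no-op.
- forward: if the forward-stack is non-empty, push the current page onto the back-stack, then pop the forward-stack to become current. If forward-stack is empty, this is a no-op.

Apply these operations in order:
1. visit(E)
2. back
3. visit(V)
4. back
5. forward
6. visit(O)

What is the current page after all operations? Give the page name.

After 1 (visit(E)): cur=E back=1 fwd=0
After 2 (back): cur=HOME back=0 fwd=1
After 3 (visit(V)): cur=V back=1 fwd=0
After 4 (back): cur=HOME back=0 fwd=1
After 5 (forward): cur=V back=1 fwd=0
After 6 (visit(O)): cur=O back=2 fwd=0

Answer: O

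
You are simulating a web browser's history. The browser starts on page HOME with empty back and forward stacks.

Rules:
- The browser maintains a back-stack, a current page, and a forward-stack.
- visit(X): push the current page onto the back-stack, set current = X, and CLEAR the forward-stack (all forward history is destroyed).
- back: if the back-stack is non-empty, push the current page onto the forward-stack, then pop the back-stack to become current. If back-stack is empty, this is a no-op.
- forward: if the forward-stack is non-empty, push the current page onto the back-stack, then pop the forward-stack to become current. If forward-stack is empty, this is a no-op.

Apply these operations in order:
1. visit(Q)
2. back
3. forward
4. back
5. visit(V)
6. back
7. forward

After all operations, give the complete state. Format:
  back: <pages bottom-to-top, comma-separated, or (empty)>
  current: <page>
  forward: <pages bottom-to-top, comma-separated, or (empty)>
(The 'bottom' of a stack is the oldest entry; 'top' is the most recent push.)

After 1 (visit(Q)): cur=Q back=1 fwd=0
After 2 (back): cur=HOME back=0 fwd=1
After 3 (forward): cur=Q back=1 fwd=0
After 4 (back): cur=HOME back=0 fwd=1
After 5 (visit(V)): cur=V back=1 fwd=0
After 6 (back): cur=HOME back=0 fwd=1
After 7 (forward): cur=V back=1 fwd=0

Answer: back: HOME
current: V
forward: (empty)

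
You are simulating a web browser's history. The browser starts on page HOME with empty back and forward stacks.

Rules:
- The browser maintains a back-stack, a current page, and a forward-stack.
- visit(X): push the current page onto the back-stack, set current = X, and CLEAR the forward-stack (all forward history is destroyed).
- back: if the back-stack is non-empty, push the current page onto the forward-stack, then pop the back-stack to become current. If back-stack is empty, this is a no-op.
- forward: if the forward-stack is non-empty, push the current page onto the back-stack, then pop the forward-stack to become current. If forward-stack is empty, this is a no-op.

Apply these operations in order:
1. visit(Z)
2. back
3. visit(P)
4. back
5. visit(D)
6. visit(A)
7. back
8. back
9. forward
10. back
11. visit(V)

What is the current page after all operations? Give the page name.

Answer: V

Derivation:
After 1 (visit(Z)): cur=Z back=1 fwd=0
After 2 (back): cur=HOME back=0 fwd=1
After 3 (visit(P)): cur=P back=1 fwd=0
After 4 (back): cur=HOME back=0 fwd=1
After 5 (visit(D)): cur=D back=1 fwd=0
After 6 (visit(A)): cur=A back=2 fwd=0
After 7 (back): cur=D back=1 fwd=1
After 8 (back): cur=HOME back=0 fwd=2
After 9 (forward): cur=D back=1 fwd=1
After 10 (back): cur=HOME back=0 fwd=2
After 11 (visit(V)): cur=V back=1 fwd=0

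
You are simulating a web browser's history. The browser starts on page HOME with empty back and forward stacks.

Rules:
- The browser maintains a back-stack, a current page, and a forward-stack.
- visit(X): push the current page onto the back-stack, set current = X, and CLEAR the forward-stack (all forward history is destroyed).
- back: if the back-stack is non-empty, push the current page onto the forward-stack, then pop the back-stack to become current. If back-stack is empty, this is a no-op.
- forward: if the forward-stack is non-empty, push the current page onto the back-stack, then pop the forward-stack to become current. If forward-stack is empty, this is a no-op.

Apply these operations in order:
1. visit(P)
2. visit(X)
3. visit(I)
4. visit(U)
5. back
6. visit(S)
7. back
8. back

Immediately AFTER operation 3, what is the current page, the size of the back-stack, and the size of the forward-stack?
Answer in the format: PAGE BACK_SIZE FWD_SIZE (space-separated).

After 1 (visit(P)): cur=P back=1 fwd=0
After 2 (visit(X)): cur=X back=2 fwd=0
After 3 (visit(I)): cur=I back=3 fwd=0

I 3 0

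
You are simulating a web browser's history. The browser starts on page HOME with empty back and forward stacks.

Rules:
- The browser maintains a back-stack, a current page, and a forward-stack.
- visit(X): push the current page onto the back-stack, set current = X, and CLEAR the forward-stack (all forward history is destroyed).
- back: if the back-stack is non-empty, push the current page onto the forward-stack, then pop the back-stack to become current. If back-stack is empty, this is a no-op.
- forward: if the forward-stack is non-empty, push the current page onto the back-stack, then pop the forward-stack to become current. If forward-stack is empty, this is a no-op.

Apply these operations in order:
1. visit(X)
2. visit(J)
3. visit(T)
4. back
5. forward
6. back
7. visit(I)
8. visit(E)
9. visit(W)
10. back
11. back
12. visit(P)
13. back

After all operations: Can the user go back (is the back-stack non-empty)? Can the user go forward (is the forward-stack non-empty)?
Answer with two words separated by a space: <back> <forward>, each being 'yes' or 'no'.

After 1 (visit(X)): cur=X back=1 fwd=0
After 2 (visit(J)): cur=J back=2 fwd=0
After 3 (visit(T)): cur=T back=3 fwd=0
After 4 (back): cur=J back=2 fwd=1
After 5 (forward): cur=T back=3 fwd=0
After 6 (back): cur=J back=2 fwd=1
After 7 (visit(I)): cur=I back=3 fwd=0
After 8 (visit(E)): cur=E back=4 fwd=0
After 9 (visit(W)): cur=W back=5 fwd=0
After 10 (back): cur=E back=4 fwd=1
After 11 (back): cur=I back=3 fwd=2
After 12 (visit(P)): cur=P back=4 fwd=0
After 13 (back): cur=I back=3 fwd=1

Answer: yes yes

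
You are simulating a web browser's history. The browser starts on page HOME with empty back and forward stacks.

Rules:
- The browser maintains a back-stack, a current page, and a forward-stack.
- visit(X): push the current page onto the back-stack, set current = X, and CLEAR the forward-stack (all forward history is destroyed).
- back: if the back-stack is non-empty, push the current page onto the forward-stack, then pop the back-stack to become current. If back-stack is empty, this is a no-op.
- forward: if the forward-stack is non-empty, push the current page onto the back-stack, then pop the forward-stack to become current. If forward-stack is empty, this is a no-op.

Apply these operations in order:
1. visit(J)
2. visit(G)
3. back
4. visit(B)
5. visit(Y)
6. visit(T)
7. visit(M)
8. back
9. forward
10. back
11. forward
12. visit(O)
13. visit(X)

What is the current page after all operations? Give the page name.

After 1 (visit(J)): cur=J back=1 fwd=0
After 2 (visit(G)): cur=G back=2 fwd=0
After 3 (back): cur=J back=1 fwd=1
After 4 (visit(B)): cur=B back=2 fwd=0
After 5 (visit(Y)): cur=Y back=3 fwd=0
After 6 (visit(T)): cur=T back=4 fwd=0
After 7 (visit(M)): cur=M back=5 fwd=0
After 8 (back): cur=T back=4 fwd=1
After 9 (forward): cur=M back=5 fwd=0
After 10 (back): cur=T back=4 fwd=1
After 11 (forward): cur=M back=5 fwd=0
After 12 (visit(O)): cur=O back=6 fwd=0
After 13 (visit(X)): cur=X back=7 fwd=0

Answer: X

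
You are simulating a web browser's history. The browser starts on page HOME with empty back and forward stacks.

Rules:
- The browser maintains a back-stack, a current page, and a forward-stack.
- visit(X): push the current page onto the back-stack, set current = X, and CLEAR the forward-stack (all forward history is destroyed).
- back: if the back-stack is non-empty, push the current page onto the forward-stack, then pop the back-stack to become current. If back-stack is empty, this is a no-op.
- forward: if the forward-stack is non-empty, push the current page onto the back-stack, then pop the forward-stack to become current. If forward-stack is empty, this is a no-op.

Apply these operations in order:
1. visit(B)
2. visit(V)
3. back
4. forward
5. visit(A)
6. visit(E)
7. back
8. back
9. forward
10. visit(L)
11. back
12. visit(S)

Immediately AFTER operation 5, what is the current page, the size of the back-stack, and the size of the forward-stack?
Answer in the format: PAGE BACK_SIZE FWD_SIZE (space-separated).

After 1 (visit(B)): cur=B back=1 fwd=0
After 2 (visit(V)): cur=V back=2 fwd=0
After 3 (back): cur=B back=1 fwd=1
After 4 (forward): cur=V back=2 fwd=0
After 5 (visit(A)): cur=A back=3 fwd=0

A 3 0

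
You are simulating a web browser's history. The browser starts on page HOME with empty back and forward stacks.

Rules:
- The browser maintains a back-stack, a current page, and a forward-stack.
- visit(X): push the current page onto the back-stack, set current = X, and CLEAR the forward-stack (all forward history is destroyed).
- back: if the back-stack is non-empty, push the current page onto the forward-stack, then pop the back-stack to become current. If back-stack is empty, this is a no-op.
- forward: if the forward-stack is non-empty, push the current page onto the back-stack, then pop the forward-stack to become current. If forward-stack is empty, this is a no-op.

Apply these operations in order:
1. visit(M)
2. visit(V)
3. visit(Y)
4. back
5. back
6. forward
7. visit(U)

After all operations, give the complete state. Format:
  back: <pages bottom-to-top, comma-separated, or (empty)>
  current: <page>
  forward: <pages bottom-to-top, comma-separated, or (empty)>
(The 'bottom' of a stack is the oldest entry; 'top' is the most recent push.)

Answer: back: HOME,M,V
current: U
forward: (empty)

Derivation:
After 1 (visit(M)): cur=M back=1 fwd=0
After 2 (visit(V)): cur=V back=2 fwd=0
After 3 (visit(Y)): cur=Y back=3 fwd=0
After 4 (back): cur=V back=2 fwd=1
After 5 (back): cur=M back=1 fwd=2
After 6 (forward): cur=V back=2 fwd=1
After 7 (visit(U)): cur=U back=3 fwd=0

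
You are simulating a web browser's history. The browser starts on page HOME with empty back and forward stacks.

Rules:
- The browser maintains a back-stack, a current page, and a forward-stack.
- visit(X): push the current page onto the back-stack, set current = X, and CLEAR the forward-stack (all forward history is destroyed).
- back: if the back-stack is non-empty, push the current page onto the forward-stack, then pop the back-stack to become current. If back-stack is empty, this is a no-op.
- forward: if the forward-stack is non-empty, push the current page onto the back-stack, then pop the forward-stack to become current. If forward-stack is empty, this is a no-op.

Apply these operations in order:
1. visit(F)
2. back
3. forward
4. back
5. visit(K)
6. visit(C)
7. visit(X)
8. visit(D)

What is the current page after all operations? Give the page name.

After 1 (visit(F)): cur=F back=1 fwd=0
After 2 (back): cur=HOME back=0 fwd=1
After 3 (forward): cur=F back=1 fwd=0
After 4 (back): cur=HOME back=0 fwd=1
After 5 (visit(K)): cur=K back=1 fwd=0
After 6 (visit(C)): cur=C back=2 fwd=0
After 7 (visit(X)): cur=X back=3 fwd=0
After 8 (visit(D)): cur=D back=4 fwd=0

Answer: D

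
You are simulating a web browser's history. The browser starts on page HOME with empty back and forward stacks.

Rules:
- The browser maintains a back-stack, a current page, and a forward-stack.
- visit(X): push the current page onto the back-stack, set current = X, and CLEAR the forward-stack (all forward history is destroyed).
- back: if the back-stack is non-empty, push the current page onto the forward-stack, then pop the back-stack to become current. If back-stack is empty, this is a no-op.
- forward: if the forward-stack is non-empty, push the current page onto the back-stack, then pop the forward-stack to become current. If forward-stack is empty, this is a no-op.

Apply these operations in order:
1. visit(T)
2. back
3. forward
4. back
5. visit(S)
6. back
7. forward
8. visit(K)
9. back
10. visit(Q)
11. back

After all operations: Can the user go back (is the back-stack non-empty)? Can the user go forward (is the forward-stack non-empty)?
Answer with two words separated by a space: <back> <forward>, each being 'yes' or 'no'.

After 1 (visit(T)): cur=T back=1 fwd=0
After 2 (back): cur=HOME back=0 fwd=1
After 3 (forward): cur=T back=1 fwd=0
After 4 (back): cur=HOME back=0 fwd=1
After 5 (visit(S)): cur=S back=1 fwd=0
After 6 (back): cur=HOME back=0 fwd=1
After 7 (forward): cur=S back=1 fwd=0
After 8 (visit(K)): cur=K back=2 fwd=0
After 9 (back): cur=S back=1 fwd=1
After 10 (visit(Q)): cur=Q back=2 fwd=0
After 11 (back): cur=S back=1 fwd=1

Answer: yes yes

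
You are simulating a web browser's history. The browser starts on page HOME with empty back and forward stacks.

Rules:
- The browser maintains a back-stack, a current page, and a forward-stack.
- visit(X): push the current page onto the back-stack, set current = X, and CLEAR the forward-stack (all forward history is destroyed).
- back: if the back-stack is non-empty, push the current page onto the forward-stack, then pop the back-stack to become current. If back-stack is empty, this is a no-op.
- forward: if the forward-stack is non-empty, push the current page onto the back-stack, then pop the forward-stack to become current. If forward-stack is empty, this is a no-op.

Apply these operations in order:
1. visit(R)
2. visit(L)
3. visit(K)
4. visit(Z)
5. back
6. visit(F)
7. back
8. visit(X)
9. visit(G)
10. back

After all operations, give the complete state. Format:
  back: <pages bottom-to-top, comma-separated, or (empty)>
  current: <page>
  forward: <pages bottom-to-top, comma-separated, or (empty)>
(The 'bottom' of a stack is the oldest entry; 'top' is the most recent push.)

After 1 (visit(R)): cur=R back=1 fwd=0
After 2 (visit(L)): cur=L back=2 fwd=0
After 3 (visit(K)): cur=K back=3 fwd=0
After 4 (visit(Z)): cur=Z back=4 fwd=0
After 5 (back): cur=K back=3 fwd=1
After 6 (visit(F)): cur=F back=4 fwd=0
After 7 (back): cur=K back=3 fwd=1
After 8 (visit(X)): cur=X back=4 fwd=0
After 9 (visit(G)): cur=G back=5 fwd=0
After 10 (back): cur=X back=4 fwd=1

Answer: back: HOME,R,L,K
current: X
forward: G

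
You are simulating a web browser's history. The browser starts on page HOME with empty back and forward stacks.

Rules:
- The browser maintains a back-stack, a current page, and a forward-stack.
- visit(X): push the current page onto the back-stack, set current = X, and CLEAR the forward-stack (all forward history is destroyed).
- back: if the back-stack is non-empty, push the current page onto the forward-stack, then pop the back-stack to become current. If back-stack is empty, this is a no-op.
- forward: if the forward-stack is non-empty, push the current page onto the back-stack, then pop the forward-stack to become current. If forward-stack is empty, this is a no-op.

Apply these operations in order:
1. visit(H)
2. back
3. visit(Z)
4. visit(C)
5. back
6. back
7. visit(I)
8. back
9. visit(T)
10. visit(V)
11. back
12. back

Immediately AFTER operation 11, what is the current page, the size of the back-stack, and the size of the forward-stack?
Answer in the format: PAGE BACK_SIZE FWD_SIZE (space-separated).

After 1 (visit(H)): cur=H back=1 fwd=0
After 2 (back): cur=HOME back=0 fwd=1
After 3 (visit(Z)): cur=Z back=1 fwd=0
After 4 (visit(C)): cur=C back=2 fwd=0
After 5 (back): cur=Z back=1 fwd=1
After 6 (back): cur=HOME back=0 fwd=2
After 7 (visit(I)): cur=I back=1 fwd=0
After 8 (back): cur=HOME back=0 fwd=1
After 9 (visit(T)): cur=T back=1 fwd=0
After 10 (visit(V)): cur=V back=2 fwd=0
After 11 (back): cur=T back=1 fwd=1

T 1 1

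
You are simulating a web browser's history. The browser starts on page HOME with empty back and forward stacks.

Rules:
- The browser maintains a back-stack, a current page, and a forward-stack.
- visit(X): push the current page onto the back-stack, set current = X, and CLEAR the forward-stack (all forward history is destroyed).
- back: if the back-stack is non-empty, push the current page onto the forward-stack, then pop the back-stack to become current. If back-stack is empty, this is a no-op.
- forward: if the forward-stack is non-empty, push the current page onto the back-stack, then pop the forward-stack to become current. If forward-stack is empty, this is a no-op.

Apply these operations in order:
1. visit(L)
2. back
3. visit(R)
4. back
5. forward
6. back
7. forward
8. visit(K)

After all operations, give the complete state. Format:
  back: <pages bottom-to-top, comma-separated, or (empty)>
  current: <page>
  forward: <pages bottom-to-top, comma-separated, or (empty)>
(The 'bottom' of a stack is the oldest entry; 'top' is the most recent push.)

Answer: back: HOME,R
current: K
forward: (empty)

Derivation:
After 1 (visit(L)): cur=L back=1 fwd=0
After 2 (back): cur=HOME back=0 fwd=1
After 3 (visit(R)): cur=R back=1 fwd=0
After 4 (back): cur=HOME back=0 fwd=1
After 5 (forward): cur=R back=1 fwd=0
After 6 (back): cur=HOME back=0 fwd=1
After 7 (forward): cur=R back=1 fwd=0
After 8 (visit(K)): cur=K back=2 fwd=0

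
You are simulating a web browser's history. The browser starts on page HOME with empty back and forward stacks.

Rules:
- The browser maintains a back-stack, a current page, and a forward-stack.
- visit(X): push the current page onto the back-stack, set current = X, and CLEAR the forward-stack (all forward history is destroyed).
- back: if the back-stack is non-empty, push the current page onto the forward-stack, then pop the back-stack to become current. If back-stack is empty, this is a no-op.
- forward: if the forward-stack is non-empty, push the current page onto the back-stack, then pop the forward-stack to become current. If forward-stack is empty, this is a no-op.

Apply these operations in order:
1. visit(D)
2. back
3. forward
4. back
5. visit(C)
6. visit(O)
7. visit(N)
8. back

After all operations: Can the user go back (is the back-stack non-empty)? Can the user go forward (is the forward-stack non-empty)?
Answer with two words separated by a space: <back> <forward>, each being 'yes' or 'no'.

After 1 (visit(D)): cur=D back=1 fwd=0
After 2 (back): cur=HOME back=0 fwd=1
After 3 (forward): cur=D back=1 fwd=0
After 4 (back): cur=HOME back=0 fwd=1
After 5 (visit(C)): cur=C back=1 fwd=0
After 6 (visit(O)): cur=O back=2 fwd=0
After 7 (visit(N)): cur=N back=3 fwd=0
After 8 (back): cur=O back=2 fwd=1

Answer: yes yes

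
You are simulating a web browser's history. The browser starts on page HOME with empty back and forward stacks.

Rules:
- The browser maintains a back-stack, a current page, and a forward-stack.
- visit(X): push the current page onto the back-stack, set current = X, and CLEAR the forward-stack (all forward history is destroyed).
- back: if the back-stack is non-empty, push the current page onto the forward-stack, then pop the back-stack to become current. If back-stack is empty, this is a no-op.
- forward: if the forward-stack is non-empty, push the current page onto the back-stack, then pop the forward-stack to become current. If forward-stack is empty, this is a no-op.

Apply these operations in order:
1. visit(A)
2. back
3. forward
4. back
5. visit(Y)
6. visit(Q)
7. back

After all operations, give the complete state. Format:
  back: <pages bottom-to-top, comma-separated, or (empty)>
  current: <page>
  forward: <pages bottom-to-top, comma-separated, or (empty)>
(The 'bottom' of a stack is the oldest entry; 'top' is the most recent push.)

After 1 (visit(A)): cur=A back=1 fwd=0
After 2 (back): cur=HOME back=0 fwd=1
After 3 (forward): cur=A back=1 fwd=0
After 4 (back): cur=HOME back=0 fwd=1
After 5 (visit(Y)): cur=Y back=1 fwd=0
After 6 (visit(Q)): cur=Q back=2 fwd=0
After 7 (back): cur=Y back=1 fwd=1

Answer: back: HOME
current: Y
forward: Q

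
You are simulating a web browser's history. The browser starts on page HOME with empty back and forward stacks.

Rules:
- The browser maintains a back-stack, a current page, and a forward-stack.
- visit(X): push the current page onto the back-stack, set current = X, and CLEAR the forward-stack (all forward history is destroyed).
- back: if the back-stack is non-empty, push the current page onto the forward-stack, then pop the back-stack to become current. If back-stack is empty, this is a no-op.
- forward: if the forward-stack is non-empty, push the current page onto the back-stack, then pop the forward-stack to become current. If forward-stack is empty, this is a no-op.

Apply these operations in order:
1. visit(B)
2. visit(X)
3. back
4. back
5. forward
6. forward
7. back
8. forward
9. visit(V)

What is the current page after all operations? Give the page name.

After 1 (visit(B)): cur=B back=1 fwd=0
After 2 (visit(X)): cur=X back=2 fwd=0
After 3 (back): cur=B back=1 fwd=1
After 4 (back): cur=HOME back=0 fwd=2
After 5 (forward): cur=B back=1 fwd=1
After 6 (forward): cur=X back=2 fwd=0
After 7 (back): cur=B back=1 fwd=1
After 8 (forward): cur=X back=2 fwd=0
After 9 (visit(V)): cur=V back=3 fwd=0

Answer: V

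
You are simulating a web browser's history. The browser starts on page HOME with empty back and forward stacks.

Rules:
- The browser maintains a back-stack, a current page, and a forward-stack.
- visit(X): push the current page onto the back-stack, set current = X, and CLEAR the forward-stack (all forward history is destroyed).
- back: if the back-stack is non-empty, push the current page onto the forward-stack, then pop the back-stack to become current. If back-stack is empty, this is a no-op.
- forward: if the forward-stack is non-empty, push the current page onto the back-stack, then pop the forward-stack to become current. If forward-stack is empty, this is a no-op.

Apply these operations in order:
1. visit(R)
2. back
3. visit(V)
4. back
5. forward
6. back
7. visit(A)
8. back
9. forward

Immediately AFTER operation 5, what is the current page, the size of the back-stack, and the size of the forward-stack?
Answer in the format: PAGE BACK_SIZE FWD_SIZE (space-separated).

After 1 (visit(R)): cur=R back=1 fwd=0
After 2 (back): cur=HOME back=0 fwd=1
After 3 (visit(V)): cur=V back=1 fwd=0
After 4 (back): cur=HOME back=0 fwd=1
After 5 (forward): cur=V back=1 fwd=0

V 1 0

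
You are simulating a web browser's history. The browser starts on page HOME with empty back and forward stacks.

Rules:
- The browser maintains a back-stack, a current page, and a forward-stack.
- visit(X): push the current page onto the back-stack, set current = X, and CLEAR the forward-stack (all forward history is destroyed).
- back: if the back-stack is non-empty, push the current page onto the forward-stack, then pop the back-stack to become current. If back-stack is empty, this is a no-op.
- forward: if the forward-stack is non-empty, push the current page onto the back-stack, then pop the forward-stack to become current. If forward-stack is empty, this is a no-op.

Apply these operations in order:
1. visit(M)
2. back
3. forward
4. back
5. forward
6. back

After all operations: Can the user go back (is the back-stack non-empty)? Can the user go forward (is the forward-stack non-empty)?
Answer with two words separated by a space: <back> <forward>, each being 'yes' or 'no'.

Answer: no yes

Derivation:
After 1 (visit(M)): cur=M back=1 fwd=0
After 2 (back): cur=HOME back=0 fwd=1
After 3 (forward): cur=M back=1 fwd=0
After 4 (back): cur=HOME back=0 fwd=1
After 5 (forward): cur=M back=1 fwd=0
After 6 (back): cur=HOME back=0 fwd=1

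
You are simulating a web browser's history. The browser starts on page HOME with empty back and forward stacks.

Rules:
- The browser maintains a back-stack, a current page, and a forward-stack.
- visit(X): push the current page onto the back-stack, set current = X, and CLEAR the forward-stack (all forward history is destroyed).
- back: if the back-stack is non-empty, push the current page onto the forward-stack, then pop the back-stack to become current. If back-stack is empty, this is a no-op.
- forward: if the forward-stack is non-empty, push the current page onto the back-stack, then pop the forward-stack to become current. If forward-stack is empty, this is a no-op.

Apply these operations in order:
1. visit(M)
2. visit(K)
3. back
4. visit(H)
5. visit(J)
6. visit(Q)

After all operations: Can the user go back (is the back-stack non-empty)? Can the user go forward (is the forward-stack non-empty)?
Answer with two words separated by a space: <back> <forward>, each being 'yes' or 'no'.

After 1 (visit(M)): cur=M back=1 fwd=0
After 2 (visit(K)): cur=K back=2 fwd=0
After 3 (back): cur=M back=1 fwd=1
After 4 (visit(H)): cur=H back=2 fwd=0
After 5 (visit(J)): cur=J back=3 fwd=0
After 6 (visit(Q)): cur=Q back=4 fwd=0

Answer: yes no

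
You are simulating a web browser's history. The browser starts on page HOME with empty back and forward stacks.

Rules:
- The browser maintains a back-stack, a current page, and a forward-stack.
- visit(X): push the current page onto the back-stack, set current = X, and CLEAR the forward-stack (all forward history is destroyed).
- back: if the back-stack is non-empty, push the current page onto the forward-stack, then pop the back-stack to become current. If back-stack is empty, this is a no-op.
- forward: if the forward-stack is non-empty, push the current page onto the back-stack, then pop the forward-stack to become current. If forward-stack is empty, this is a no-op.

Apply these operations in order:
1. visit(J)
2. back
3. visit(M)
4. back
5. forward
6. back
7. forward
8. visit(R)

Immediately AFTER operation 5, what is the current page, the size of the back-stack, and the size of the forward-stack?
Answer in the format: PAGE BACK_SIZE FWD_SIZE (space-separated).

After 1 (visit(J)): cur=J back=1 fwd=0
After 2 (back): cur=HOME back=0 fwd=1
After 3 (visit(M)): cur=M back=1 fwd=0
After 4 (back): cur=HOME back=0 fwd=1
After 5 (forward): cur=M back=1 fwd=0

M 1 0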